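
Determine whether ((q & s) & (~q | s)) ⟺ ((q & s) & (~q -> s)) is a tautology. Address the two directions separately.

The biconditional holds.

Forward direction. Assume the antecedent. If s is true, the antecedent forces (s = T, q = T), and (q & s) & (~q -> s) holds there. If s is false, the antecedent cannot hold. Either way (q & s) & (~q -> s) holds.

Converse. Assume the antecedent. If s is true, the antecedent forces (s = T, q = T), and (q & s) & (~q | s) holds there. If s is false, the antecedent cannot hold. Either way (q & s) & (~q | s) holds.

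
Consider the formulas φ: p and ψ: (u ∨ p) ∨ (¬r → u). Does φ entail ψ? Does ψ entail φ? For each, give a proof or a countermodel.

(⟹) Assume the antecedent. If p is true, (u ∨ p) ∨ (¬r → u) reduces to true regardless of the other variables. If p is false, the antecedent cannot hold. Either way (u ∨ p) ∨ (¬r → u) holds.

(⟸) This fails. Under p = F, r = T, u = F, the left side is false but the right side is true.

The forward direction holds; the converse fails.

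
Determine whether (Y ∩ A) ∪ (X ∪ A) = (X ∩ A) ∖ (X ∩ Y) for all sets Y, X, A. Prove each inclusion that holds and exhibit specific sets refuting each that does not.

(⟹) This inclusion fails. Take Y = ∅, X = {1}, A = ∅; then 1 ∈ (Y ∩ A) ∪ (X ∪ A) but 1 ∉ (X ∩ A) ∖ (X ∩ Y).

(⟸) Let x ∈ (X ∩ A) ∖ (X ∩ Y). Then x ∈ X ∩ A and x ∉ Y, from which x ∈ (Y ∩ A) ∪ (X ∪ A).

Only the reverse inclusion holds.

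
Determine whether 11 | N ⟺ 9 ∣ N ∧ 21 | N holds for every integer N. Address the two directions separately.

(⟹) This fails: take N = 11. Certainly 11 ∣ 11, but 9 ∤ 11.

(⟸) This fails: take N = 63. Both 9 ∣ 63 and 21 ∣ 63, yet 63 is not a multiple of 11 (since 63 = 5·11 + 8), so 11 ∤ 63.

Both directions fail.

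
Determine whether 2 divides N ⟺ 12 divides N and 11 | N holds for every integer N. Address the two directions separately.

(⇒) fails; (⇐) holds.

(⇒) This fails: take N = 2. Certainly 2 ∣ 2, but 12 ∤ 2.

(⇐) Suppose 12 ∣ N and 11 ∣ N. Any common multiple of 12 and 11 is a multiple of their lcm; here gcd(12, 11) = 1, so lcm(12, 11) = 12·11 = 132, so 132 ∣ N. Since 2 ∣ 132, it follows that 2 ∣ N.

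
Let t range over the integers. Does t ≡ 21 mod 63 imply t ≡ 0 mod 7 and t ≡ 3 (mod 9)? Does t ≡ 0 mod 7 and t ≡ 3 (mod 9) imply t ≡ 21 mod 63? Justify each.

Both directions hold; the statement is true.

Converse. If t ≡ 0 (mod 7) and t ≡ 3 (mod 9), then by the Chinese remainder theorem t ≡ 21 (mod 63). This is exactly t ≡ 21 (mod 63).

Forward direction. Suppose t ≡ 21 (mod 63); write t = 63j + 21. Since 7 ∣ 63, reducing mod 7 gives t ≡ 21 ≡ 0 (mod 7); since 9 ∣ 63, reducing mod 9 gives t ≡ 21 ≡ 3 (mod 9).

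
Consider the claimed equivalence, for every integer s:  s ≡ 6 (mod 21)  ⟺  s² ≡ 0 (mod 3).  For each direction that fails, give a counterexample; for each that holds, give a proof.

(→) Suppose s ≡ 6 (mod 21). Then s² ≡ 6² = 36 (mod 21), and since 3 ∣ 21, also s² ≡ 0 (mod 3).

(←) This fails: take s = 0. Then 0² = 0 ≡ 0 (mod 3), yet 0 ≡ 0 (mod 21), not 6.

Only the forward implication holds.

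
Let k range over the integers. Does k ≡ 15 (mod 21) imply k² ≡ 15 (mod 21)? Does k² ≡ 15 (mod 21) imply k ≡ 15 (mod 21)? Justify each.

Forward direction. Suppose k ≡ 15 (mod 21). Write k = 21j + 15. Then (21j + 15)² = 441j² + 630j + 225 = 21(21j² + 30j + 10) + 15, so k² ≡ 15 (mod 21).

Converse. This fails: take k = 6. Then 6² = 36 ≡ 15 (mod 21), yet 6 ≡ 6 (mod 21), not 15.

Only the forward implication holds.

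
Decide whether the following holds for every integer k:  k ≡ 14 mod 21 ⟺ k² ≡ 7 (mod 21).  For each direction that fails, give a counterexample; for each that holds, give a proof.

(←) This fails: take k = 7. Then 7² = 49 ≡ 7 (mod 21), yet 7 ≡ 7 (mod 21), not 14.

(→) Suppose k ≡ 14 mod 21. Write k = 21j + 14. Then (21j + 14)² = 441j² + 588j + 196 = 21(21j² + 28j + 9) + 7, so k² ≡ 7 (mod 21).

Only the forward direction holds.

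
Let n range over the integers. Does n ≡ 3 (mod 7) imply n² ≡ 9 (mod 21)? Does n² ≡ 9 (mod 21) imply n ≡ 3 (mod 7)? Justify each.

(⟹) This fails: take n = 10. Then 10 ≡ 3 (mod 7), but 10² = 100 ≡ 16 (mod 21), not 9.

(⟸) This fails: take n = 18. Then 18² = 324 ≡ 9 (mod 21), yet 18 ≡ 4 (mod 7), not 3.

(⇒) fails and (⇐) fails.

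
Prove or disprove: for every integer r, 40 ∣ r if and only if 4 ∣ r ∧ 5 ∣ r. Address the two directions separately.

(←) This fails: take r = 20. Both 4 ∣ 20 and 5 ∣ 20, yet 20 is not a multiple of 40 (since 20 = 0·40 + 20), so 40 ∤ 20.

(→) If 40 ∣ r, write r = 40q. Since 40 = 10·4, r = 4·(10q), so 4 ∣ r; and since 40 = 8·5, r = 5·(8q), so 5 ∣ r.

The forward direction holds; the converse fails.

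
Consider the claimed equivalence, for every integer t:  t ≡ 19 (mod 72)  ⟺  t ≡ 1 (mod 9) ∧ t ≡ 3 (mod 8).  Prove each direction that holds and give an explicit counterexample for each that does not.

Equivalent; both directions hold.

(→) Suppose t ≡ 19 (mod 72); write t = 72j + 19. Since 9 ∣ 72, reducing mod 9 gives t ≡ 19 ≡ 1 (mod 9); since 8 ∣ 72, reducing mod 8 gives t ≡ 19 ≡ 3 (mod 8).

(←) Conversely, if t ≡ 1 (mod 9) and t ≡ 3 (mod 8), then by the Chinese remainder theorem t ≡ 19 (mod 72). This is exactly t ≡ 19 (mod 72).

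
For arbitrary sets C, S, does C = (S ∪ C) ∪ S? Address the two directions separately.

(⟹) Let x ∈ C. Then either x ∈ C and x ∉ S; or x ∈ C ∩ S. In each case x ∈ (S ∪ C) ∪ S, so C ⊆ (S ∪ C) ∪ S.

(⟸) This inclusion fails. Take C = ∅, S = {1}; then 1 ∈ (S ∪ C) ∪ S but 1 ∉ C.

Only the forward inclusion holds.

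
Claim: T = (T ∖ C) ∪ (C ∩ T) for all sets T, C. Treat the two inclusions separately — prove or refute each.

Forward inclusion. Let x ∈ T. Then either x ∈ T and x ∉ C; or x ∈ T ∩ C. In each case x ∈ (T ∖ C) ∪ (C ∩ T), so T ⊆ (T ∖ C) ∪ (C ∩ T).

Reverse inclusion. Let x ∈ (T ∖ C) ∪ (C ∩ T). Then either x ∈ T and x ∉ C; or x ∈ T ∩ C. In each case x ∈ T, so (T ∖ C) ∪ (C ∩ T) ⊆ T.

Both inclusions hold.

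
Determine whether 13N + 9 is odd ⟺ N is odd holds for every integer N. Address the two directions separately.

Neither implication holds.

(⟹) This fails: N = 6 gives 13N + 9 = 87, which is odd, but 6 is even, not odd.

(⟸) This also fails: N = 1 is odd, but 13N + 9 = 22 is even, not odd.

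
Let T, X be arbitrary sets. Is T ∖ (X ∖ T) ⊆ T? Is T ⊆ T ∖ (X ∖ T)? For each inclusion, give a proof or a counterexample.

(⊆) Let x ∈ T ∖ (X ∖ T). Then either x ∈ T and x ∉ X; or x ∈ T ∩ X. In each case x ∈ T, so T ∖ (X ∖ T) ⊆ T.

(⊇) Let x ∈ T. Then either x ∈ T and x ∉ X; or x ∈ T ∩ X. In each case x ∈ T ∖ (X ∖ T), so T ⊆ T ∖ (X ∖ T).

Both inclusions hold; the sets are equal.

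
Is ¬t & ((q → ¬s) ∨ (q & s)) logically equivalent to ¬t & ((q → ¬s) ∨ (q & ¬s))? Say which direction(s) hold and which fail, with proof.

(⟹) This fails. Under s = T, q = T, t = F, the left side is true but the right side is false.

(⟸) Assume the antecedent. If s is true, the antecedent forces (s = T, q = F, t = F), and ¬t & ((q → ¬s) ∨ (q & s)) holds there. If s is false, the antecedent forces (s = F, q = F, t = F) or (s = F, q = T, t = F), and ¬t & ((q → ¬s) ∨ (q & s)) holds there. Either way ¬t & ((q → ¬s) ∨ (q & s)) holds.

Only the reverse direction holds.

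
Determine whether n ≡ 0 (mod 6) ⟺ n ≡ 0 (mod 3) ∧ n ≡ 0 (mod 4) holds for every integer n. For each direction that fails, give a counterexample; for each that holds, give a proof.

Not equivalent: only (⇐) holds.

(⇐) If n ≡ 0 (mod 3) and n ≡ 0 (mod 4), then by the Chinese remainder theorem n ≡ 0 (mod 12). Since 0 ≡ 0 (mod 6) and 6 ∣ 12, we get n ≡ 0 (mod 6).

(⇒) This fails: n = 6 gives 6 ≡ 0 (mod 6) but 6 ≡ 2 (mod 4), so the conjunction on the right does not hold.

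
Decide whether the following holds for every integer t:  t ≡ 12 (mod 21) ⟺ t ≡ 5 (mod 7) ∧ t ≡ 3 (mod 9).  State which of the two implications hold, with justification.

(⇒) fails; (⇐) holds.

(⟸) If t ≡ 5 (mod 7) and t ≡ 3 (mod 9), then by the Chinese remainder theorem t ≡ 12 (mod 63). Since 12 ≡ 12 (mod 21) and 21 ∣ 63, we get t ≡ 12 (mod 21).

(⟹) This fails: t = 33 gives 33 ≡ 12 (mod 21) but 33 ≡ 6 (mod 9), so the conjunction on the right does not hold.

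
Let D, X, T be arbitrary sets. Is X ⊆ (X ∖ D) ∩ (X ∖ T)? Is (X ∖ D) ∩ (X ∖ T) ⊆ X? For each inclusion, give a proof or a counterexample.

(⊆) fails; (⊇) holds.

Forward inclusion. This inclusion fails. Take D = {1}, X = {1}, T = ∅; then 1 ∈ X but 1 ∉ (X ∖ D) ∩ (X ∖ T).

Reverse inclusion. Let x ∈ (X ∖ D) ∩ (X ∖ T). Then x ∈ X and x ∉ D, T, from which x ∈ X.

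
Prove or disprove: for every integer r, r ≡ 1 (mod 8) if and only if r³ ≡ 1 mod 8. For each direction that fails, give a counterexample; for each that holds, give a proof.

Equivalent; both directions hold.

(→) Suppose r ≡ 1 (mod 8). Write r = 8j + 1. Then (8j + 1)³ = 512j³ + 192j² + 24j + 1 = 8(64j³ + 24j² + 3j) + 1, so r³ ≡ 1 (mod 8).

(←) For the converse, argue contrapositively. If r ≢ 1 (mod 8), then r is congruent to one of 0, 2, 3, 4, 5, 6, 7 modulo 8, and these give r³ ≡ 0, 0, 3, 0, 5, 0, 7 respectively — never 1.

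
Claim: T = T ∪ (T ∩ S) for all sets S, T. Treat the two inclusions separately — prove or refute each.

(⊇) Let x ∈ T ∪ (T ∩ S). Then either x ∈ T and x ∉ S; or x ∈ S ∩ T. In each case x ∈ T, so T ∪ (T ∩ S) ⊆ T.

(⊆) Let x ∈ T. Then either x ∈ T and x ∉ S; or x ∈ S ∩ T. In each case x ∈ T ∪ (T ∩ S), so T ⊆ T ∪ (T ∩ S).

Both inclusions hold.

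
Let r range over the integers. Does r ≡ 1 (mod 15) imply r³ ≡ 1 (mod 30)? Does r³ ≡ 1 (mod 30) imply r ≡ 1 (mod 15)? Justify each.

(⟹) This fails: take r = 16. Then 16 ≡ 1 (mod 15), but 16³ = 4096 ≡ 16 (mod 30), not 1.

(⟸) Conversely, the residues r modulo 30 with r³ ≡ 1 (mod 30) are exactly {1}, and each is ≡ 1 (mod 15).

Only the reverse direction holds.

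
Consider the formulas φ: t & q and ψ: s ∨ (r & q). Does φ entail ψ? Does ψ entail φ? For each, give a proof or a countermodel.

(⟹) This fails. Under r = F, t = T, q = T, s = F, the left side is true but the right side is false.

(⟸) This fails. Under r = T, t = F, q = T, s = F, the left side is false but the right side is true.

(⇒) fails and (⇐) fails.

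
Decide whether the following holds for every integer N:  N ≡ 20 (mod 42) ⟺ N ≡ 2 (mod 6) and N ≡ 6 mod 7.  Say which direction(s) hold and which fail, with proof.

Both directions hold.

(⟹) Suppose N ≡ 20 (mod 42); write N = 42j + 20. Since 6 ∣ 42, reducing mod 6 gives N ≡ 20 ≡ 2 (mod 6); since 7 ∣ 42, reducing mod 7 gives N ≡ 20 ≡ 6 (mod 7).

(⟸) Conversely, if N ≡ 2 (mod 6) and N ≡ 6 (mod 7), then by the Chinese remainder theorem N ≡ 20 (mod 42). This is exactly N ≡ 20 (mod 42).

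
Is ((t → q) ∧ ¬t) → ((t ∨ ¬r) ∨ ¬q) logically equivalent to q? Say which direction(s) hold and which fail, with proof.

[⇒] This fails. Under q = F, t = F, r = F, the left side is true but the right side is false.

[⇐] This fails. Under q = T, t = F, r = T, the left side is false but the right side is true.

Neither implication holds.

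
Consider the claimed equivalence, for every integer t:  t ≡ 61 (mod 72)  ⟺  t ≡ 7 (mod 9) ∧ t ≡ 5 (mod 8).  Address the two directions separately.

The biconditional holds.

[⇐] If t ≡ 7 (mod 9) and t ≡ 5 (mod 8), then by the Chinese remainder theorem t ≡ 61 (mod 72). This is exactly t ≡ 61 (mod 72).

[⇒] Suppose t ≡ 61 (mod 72); write t = 72j + 61. Since 9 ∣ 72, reducing mod 9 gives t ≡ 61 ≡ 7 (mod 9); since 8 ∣ 72, reducing mod 8 gives t ≡ 61 ≡ 5 (mod 8).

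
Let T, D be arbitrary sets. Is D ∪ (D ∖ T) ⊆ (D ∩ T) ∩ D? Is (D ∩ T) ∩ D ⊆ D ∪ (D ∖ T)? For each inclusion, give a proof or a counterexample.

(⟹) This inclusion fails. Take T = ∅, D = {1}; then 1 ∈ D ∪ (D ∖ T) but 1 ∉ (D ∩ T) ∩ D.

(⟸) Let x ∈ (D ∩ T) ∩ D. Then x ∈ T ∩ D, from which x ∈ D ∪ (D ∖ T).

The sets are not equal: only the reverse inclusion holds.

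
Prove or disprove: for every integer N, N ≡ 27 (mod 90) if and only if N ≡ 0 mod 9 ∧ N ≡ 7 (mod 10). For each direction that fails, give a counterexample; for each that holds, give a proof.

(⇐) If N ≡ 0 (mod 9) and N ≡ 7 (mod 10), then by the Chinese remainder theorem N ≡ 27 (mod 90). This is exactly N ≡ 27 (mod 90).

(⇒) Suppose N ≡ 27 (mod 90); write N = 90j + 27. Since 9 ∣ 90, reducing mod 9 gives N ≡ 27 ≡ 0 (mod 9); since 10 ∣ 90, reducing mod 10 gives N ≡ 27 ≡ 7 (mod 10).

Both implications hold.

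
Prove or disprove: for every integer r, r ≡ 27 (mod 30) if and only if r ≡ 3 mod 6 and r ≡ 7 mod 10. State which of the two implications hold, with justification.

Both implications hold.

(⟹) Suppose r ≡ 27 (mod 30); write r = 30j + 27. Since 6 ∣ 30, reducing mod 6 gives r ≡ 27 ≡ 3 (mod 6); since 10 ∣ 30, reducing mod 10 gives r ≡ 27 ≡ 7 (mod 10).

(⟸) Conversely, if r ≡ 3 (mod 6) and r ≡ 7 (mod 10), then by the Chinese remainder theorem r ≡ 27 (mod 30). This is exactly r ≡ 27 (mod 30).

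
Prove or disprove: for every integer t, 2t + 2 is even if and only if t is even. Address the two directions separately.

(⇒) fails; (⇐) holds.

(⇒) This fails: take t = 1. Then 2t + 2 = 4, which is even, yet t = 1 is odd, not even.

(⇐) Suppose t is even. Since 2 is even, 2t is even for every t, so 2t + 2 has the same parity as 2, which is even. Hence 2t + 2 is even.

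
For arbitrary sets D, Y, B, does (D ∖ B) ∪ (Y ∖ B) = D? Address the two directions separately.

Forward inclusion. This inclusion fails. Take D = ∅, Y = {1}, B = ∅; then 1 ∈ (D ∖ B) ∪ (Y ∖ B) but 1 ∉ D.

Reverse inclusion. This inclusion fails. Take D = {1}, Y = ∅, B = {1}; then 1 ∈ D but 1 ∉ (D ∖ B) ∪ (Y ∖ B).

Neither inclusion holds.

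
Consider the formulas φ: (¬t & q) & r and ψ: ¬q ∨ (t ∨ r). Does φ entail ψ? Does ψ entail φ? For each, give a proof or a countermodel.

(⇒) holds; (⇐) fails.

(⟹) Assume the antecedent. If r is true, ¬q ∨ (t ∨ r) reduces to true regardless of the other variables. If r is false, the antecedent cannot hold. Either way ¬q ∨ (t ∨ r) holds.

(⟸) This fails. Under r = F, q = F, t = F, the left side is false but the right side is true.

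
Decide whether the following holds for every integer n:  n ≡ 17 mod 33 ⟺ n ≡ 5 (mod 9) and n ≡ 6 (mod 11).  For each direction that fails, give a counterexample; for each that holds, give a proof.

(⇒) This fails: n = 17 gives 17 ≡ 17 (mod 33) but 17 ≡ 8 (mod 9), so the conjunction on the right does not hold.

(⇐) Conversely, if n ≡ 5 (mod 9) and n ≡ 6 (mod 11), then by the Chinese remainder theorem n ≡ 50 (mod 99). Since 50 ≡ 17 (mod 33) and 33 ∣ 99, we get n ≡ 17 (mod 33).

Only the converse holds.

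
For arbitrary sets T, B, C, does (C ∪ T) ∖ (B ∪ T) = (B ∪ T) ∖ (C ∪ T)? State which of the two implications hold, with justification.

(⊆) This inclusion fails. Take T = ∅, B = ∅, C = {1}; then 1 ∈ (C ∪ T) ∖ (B ∪ T) but 1 ∉ (B ∪ T) ∖ (C ∪ T).

(⊇) This inclusion fails. Take T = ∅, B = {1}, C = ∅; then 1 ∈ (B ∪ T) ∖ (C ∪ T) but 1 ∉ (C ∪ T) ∖ (B ∪ T).

Neither inclusion holds.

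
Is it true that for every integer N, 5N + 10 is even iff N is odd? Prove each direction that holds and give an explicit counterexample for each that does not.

Neither implication holds.

(⟹) This fails: N = 6 gives 5N + 10 = 40, which is even, but 6 is even, not odd.

(⟸) This also fails: N = 7 is odd, but 5N + 10 = 45 is odd, not even.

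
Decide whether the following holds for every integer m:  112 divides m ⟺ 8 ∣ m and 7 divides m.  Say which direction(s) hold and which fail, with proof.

Only the forward direction holds.

(⇐) This fails: take m = 56. Both 8 ∣ 56 and 7 ∣ 56, yet 56 is not a multiple of 112 (since 56 = 0·112 + 56), so 112 ∤ 56.

(⇒) If 112 ∣ m, write m = 112q. Since 112 = 14·8, m = 8·(14q), so 8 ∣ m; and since 112 = 16·7, m = 7·(16q), so 7 ∣ m.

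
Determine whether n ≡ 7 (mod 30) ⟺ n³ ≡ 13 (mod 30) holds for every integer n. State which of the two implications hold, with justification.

(←) Suppose n³ ≡ 13 (mod 30). The only residue r in {0, …, 29} with r³ ≡ 13 (mod 30) is r = 7, so n ≡ 7 (mod 30).

(→) Suppose n ≡ 7 (mod 30). Write n = 30j + 7. Then (30j + 7)³ = 27000j³ + 18900j² + 4410j + 343 = 30(900j³ + 630j² + 147j + 11) + 13, so n³ ≡ 13 (mod 30).

Both directions hold; the statement is true.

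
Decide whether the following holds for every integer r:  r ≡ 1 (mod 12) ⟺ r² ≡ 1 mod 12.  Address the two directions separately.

(⟹) Suppose r ≡ 1 (mod 12). Write r = 12j + 1. Then (12j + 1)² = 144j² + 24j + 1 = 12(12j² + 2j) + 1, so r² ≡ 1 (mod 12).

(⟸) This fails: take r = 5. Then 5² = 25 ≡ 1 (mod 12), yet 5 ≡ 5 (mod 12), not 1.

Only the forward direction holds.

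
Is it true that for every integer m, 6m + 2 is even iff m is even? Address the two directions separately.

[⇒] This fails: take m = 1. Then 6m + 2 = 8, which is even, yet m = 1 is odd, not even.

[⇐] Suppose m is even. Since 6 is even, 6m is even for every m, so 6m + 2 has the same parity as 2, which is even. Hence 6m + 2 is even.

Only the reverse direction holds.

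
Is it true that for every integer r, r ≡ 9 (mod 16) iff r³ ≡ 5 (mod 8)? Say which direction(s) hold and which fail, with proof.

Both directions fail.

[⇒] This fails: take r = 9. Then 9 ≡ 9 (mod 16), but 9³ = 729 ≡ 1 (mod 8), not 5.

[⇐] This fails: take r = 5. Then 5³ = 125 ≡ 5 (mod 8), yet 5 ≡ 5 (mod 16), not 9.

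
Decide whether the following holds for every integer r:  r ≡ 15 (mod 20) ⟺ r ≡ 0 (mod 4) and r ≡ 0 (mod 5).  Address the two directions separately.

Neither direction holds.

(⇒) This fails: r = 15 gives 15 ≡ 15 (mod 20) but 15 ≡ 3 (mod 4), so the conjunction on the right does not hold.

(⇐) This fails: r = 0 satisfies both congruences on the right (0 ≡ 0 mod 4 and 0 ≡ 0 mod 5) yet 0 ≡ 0 (mod 20), not 15.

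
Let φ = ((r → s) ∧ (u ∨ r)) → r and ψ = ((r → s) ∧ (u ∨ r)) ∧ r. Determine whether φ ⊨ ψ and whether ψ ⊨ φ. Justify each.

[⇒] This fails. Under u = F, r = F, s = F, the left side is true but the right side is false.

[⇐] Assume the antecedent. If u is true, the antecedent forces (u = T, r = T, s = T), and ((r → s) ∧ (u ∨ r)) → r holds there. If u is false, ((r → s) ∧ (u ∨ r)) → r reduces to true regardless of the other variables. Either way ((r → s) ∧ (u ∨ r)) → r holds.

The forward direction fails; the converse holds.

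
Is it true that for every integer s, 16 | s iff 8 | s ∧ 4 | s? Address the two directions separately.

(⇒) holds; (⇐) fails.

(→) If 16 ∣ s, write s = 16q. Since 16 = 2·8, s = 8·(2q), so 8 ∣ s; and since 16 = 4·4, s = 4·(4q), so 4 ∣ s.

(←) This fails: take s = 8. Both 8 ∣ 8 and 4 ∣ 8, yet 8 is not a multiple of 16 (since 8 = 0·16 + 8), so 16 ∤ 8.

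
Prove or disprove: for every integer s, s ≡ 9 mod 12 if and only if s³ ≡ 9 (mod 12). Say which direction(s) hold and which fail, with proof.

Both directions hold; the statement is true.

(⟹) Suppose s ≡ 9 mod 12. Write s = 12j + 9. Then (12j + 9)³ = 1728j³ + 3888j² + 2916j + 729 = 12(144j³ + 324j² + 243j + 60) + 9, so s³ ≡ 9 (mod 12).

(⟸) For the converse, argue contrapositively. If s ≢ 9 (mod 12), then s is congruent to one of 0, 1, 2, 3, 4, 5, 6, 7, 8, 10, 11 modulo 12, and these give s³ ≡ 0, 1, 8, 3, 4, 5, 0, 7, 8, 4, 11 respectively — never 9.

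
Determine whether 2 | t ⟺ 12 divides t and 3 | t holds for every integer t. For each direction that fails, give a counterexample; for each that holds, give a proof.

Only the reverse direction holds.

[⇒] This fails: take t = 2. Certainly 2 ∣ 2, but 12 ∤ 2.

[⇐] Suppose 12 ∣ t and 3 ∣ t. Any common multiple of 12 and 3 is a multiple of their lcm; here lcm(12, 3) = 12·3/gcd(12, 3) = 36/3 = 12, so 12 ∣ t. Since 2 ∣ 12, it follows that 2 ∣ t.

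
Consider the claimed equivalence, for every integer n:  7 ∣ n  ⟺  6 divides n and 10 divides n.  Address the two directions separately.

Both directions fail.

(→) This fails: take n = 7. Certainly 7 ∣ 7, but 6 ∤ 7.

(←) This fails: take n = 30. Both 6 ∣ 30 and 10 ∣ 30, yet 30 is not a multiple of 7 (since 30 = 4·7 + 2), so 7 ∤ 30.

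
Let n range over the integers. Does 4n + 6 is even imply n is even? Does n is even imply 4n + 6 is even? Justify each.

[⇐] Suppose n is even. Since 4 is even, 4n is even for every n, so 4n + 6 has the same parity as 6, which is even. Hence 4n + 6 is even.

[⇒] This fails: take n = 1. Then 4n + 6 = 10, which is even, yet n = 1 is odd, not even.

(⇒) fails; (⇐) holds.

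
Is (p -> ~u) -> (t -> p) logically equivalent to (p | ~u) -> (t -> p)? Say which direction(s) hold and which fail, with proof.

Forward direction. Assume the antecedent. If t is true, the antecedent forces (u = F, t = T, p = T) or (u = T, t = T, p = T), and (p | ~u) -> (t -> p) holds there. If t is false, (p | ~u) -> (t -> p) reduces to true regardless of the other variables. Either way (p | ~u) -> (t -> p) holds.

Converse. This fails. Under u = T, t = T, p = F, the left side is false but the right side is true.

Only the forward direction holds.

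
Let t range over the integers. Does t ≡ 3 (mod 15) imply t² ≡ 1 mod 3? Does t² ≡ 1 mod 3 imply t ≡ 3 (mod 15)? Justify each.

(⇒) fails and (⇐) fails.

(⇒) This fails: take t = 3. Then 3 ≡ 3 (mod 15), but 3² = 9 ≡ 0 (mod 3), not 1.

(⇐) This fails: take t = 1. Then 1² = 1 ≡ 1 (mod 3), yet 1 ≡ 1 (mod 15), not 3.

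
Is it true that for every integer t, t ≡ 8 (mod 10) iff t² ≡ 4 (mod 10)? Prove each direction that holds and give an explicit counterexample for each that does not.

Forward direction. Suppose t ≡ 8 (mod 10). Write t = 10j + 8. Then (10j + 8)² = 100j² + 160j + 64 = 10(10j² + 16j + 6) + 4, so t² ≡ 4 (mod 10).

Converse. This fails: take t = 2. Then 2² = 4 ≡ 4 (mod 10), yet 2 ≡ 2 (mod 10), not 8.

(⇒) holds; (⇐) fails.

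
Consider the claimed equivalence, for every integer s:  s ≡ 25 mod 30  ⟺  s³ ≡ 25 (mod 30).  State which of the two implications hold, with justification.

Equivalent; both directions hold.

(⇐) Suppose s³ ≡ 25 (mod 30). The only residue r in {0, …, 29} with r³ ≡ 25 (mod 30) is r = 25, so s ≡ 25 (mod 30).

(⇒) Suppose s ≡ 25 mod 30. Write s = 30j + 25. Then (30j + 25)³ = 27000j³ + 67500j² + 56250j + 15625 = 30(900j³ + 2250j² + 1875j + 520) + 25, so s³ ≡ 25 (mod 30).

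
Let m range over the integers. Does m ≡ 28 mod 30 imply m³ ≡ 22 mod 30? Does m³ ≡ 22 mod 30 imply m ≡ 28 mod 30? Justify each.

[⇒] Suppose m ≡ 28 mod 30. Write m = 30j + 28. Then (30j + 28)³ = 27000j³ + 75600j² + 70560j + 21952 = 30(900j³ + 2520j² + 2352j + 731) + 22, so m³ ≡ 22 (mod 30).

[⇐] Conversely, suppose m³ ≡ 22 (mod 30). The only residue r in {0, …, 29} with r³ ≡ 22 (mod 30) is r = 28, so m ≡ 28 (mod 30).

Both directions hold.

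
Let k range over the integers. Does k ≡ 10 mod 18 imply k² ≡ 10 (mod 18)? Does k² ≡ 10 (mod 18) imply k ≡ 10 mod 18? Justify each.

(→) Suppose k ≡ 10 mod 18. Write k = 18j + 10. Then (18j + 10)² = 324j² + 360j + 100 = 18(18j² + 20j + 5) + 10, so k² ≡ 10 (mod 18).

(←) This fails: take k = 8. Then 8² = 64 ≡ 10 (mod 18), yet 8 ≡ 8 (mod 18), not 10.

The forward direction holds; the converse fails.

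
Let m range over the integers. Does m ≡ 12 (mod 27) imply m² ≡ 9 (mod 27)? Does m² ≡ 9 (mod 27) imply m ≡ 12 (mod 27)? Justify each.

The forward direction holds; the converse fails.

(⇒) Suppose m ≡ 12 (mod 27). Write m = 27j + 12. Then (27j + 12)² = 729j² + 648j + 144 = 27(27j² + 24j + 5) + 9, so m² ≡ 9 (mod 27).

(⇐) This fails: take m = 3. Then 3² = 9 ≡ 9 (mod 27), yet 3 ≡ 3 (mod 27), not 12.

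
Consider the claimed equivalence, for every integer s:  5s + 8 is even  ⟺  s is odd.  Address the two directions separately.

Neither implication holds.

[⇒] This fails: s = 2 gives 5s + 8 = 18, which is even, but 2 is even, not odd.

[⇐] This also fails: s = 1 is odd, but 5s + 8 = 13 is odd, not even.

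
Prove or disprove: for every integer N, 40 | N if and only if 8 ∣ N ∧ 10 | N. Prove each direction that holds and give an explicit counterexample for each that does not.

[⇒] If 40 ∣ N, write N = 40q. Since 40 = 5·8, N = 8·(5q), so 8 ∣ N; and since 40 = 4·10, N = 10·(4q), so 10 ∣ N.

[⇐] Suppose 8 ∣ N and 10 ∣ N. Any common multiple of 8 and 10 is a multiple of their lcm; here lcm(8, 10) = 8·10/gcd(8, 10) = 80/2 = 40, so 40 ∣ N.

Equivalent; both directions hold.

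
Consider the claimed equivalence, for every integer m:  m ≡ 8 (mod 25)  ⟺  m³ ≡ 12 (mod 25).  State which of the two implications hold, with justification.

Forward direction. Suppose m ≡ 8 (mod 25). Write m = 25j + 8. Then (25j + 8)³ = 15625j³ + 15000j² + 4800j + 512 = 25(625j³ + 600j² + 192j + 20) + 12, so m³ ≡ 12 (mod 25).

Converse. Suppose m³ ≡ 12 (mod 25). The only residue r in {0, …, 24} with r³ ≡ 12 (mod 25) is r = 8, so m ≡ 8 (mod 25).

Equivalent; both directions hold.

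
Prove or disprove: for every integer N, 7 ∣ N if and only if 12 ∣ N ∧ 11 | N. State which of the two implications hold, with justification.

Neither direction holds.

(→) This fails: take N = 7. Certainly 7 ∣ 7, but 12 ∤ 7.

(←) This fails: take N = 132. Both 12 ∣ 132 and 11 ∣ 132, yet 132 is not a multiple of 7 (since 132 = 18·7 + 6), so 7 ∤ 132.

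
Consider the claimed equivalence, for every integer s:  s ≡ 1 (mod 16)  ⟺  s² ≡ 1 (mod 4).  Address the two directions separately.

[⇒] Suppose s ≡ 1 (mod 16). Then s² ≡ 1² = 1 (mod 16), and since 4 ∣ 16, also s² ≡ 1 (mod 4).

[⇐] This fails: take s = 3. Then 3² = 9 ≡ 1 (mod 4), yet 3 ≡ 3 (mod 16), not 1.

The forward direction holds; the converse fails.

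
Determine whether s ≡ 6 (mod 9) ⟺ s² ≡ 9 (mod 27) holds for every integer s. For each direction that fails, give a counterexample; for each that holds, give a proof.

[⇒] Suppose s ≡ 6 (mod 9). Working modulo 27, s ∈ {6, 15, 24}; for each such r, r² ≡ 9 (mod 27).

[⇐] This fails: take s = 3. Then 3² = 9 ≡ 9 (mod 27), yet 3 ≡ 3 (mod 9), not 6.

The forward direction holds; the converse fails.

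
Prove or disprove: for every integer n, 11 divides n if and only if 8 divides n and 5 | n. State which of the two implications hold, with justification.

(⟹) This fails: take n = 11. Certainly 11 ∣ 11, but 8 ∤ 11.

(⟸) This fails: take n = 40. Both 8 ∣ 40 and 5 ∣ 40, yet 40 is not a multiple of 11 (since 40 = 3·11 + 7), so 11 ∤ 40.

Neither direction holds.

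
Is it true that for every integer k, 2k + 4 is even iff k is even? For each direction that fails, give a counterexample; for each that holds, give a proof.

Only the reverse direction holds.

(→) This fails: take k = 5. Then 2k + 4 = 14, which is even, yet k = 5 is odd, not even.

(←) Suppose k is even. Since 2 is even, 2k is even for every k, so 2k + 4 has the same parity as 4, which is even. Hence 2k + 4 is even.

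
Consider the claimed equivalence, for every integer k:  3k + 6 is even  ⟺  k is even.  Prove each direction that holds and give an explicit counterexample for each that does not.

(→) Suppose 3k + 6 is even. Since 3 is odd, 3k and k have the same parity, so 3k + 6 ≡ k + 6 (mod 2). As 6 is even, 3k + 6 is even exactly when k is even. Thus k is even.

(←) Conversely, suppose k is even; write k = 2j. Then 3k + 6 = 3·(2j) + 6 = 2·3j + 6, which is even.

The biconditional holds.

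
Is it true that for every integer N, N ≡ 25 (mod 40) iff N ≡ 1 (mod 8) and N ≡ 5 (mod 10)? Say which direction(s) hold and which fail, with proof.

Both implications hold.

(→) Suppose N ≡ 25 (mod 40); write N = 40j + 25. Since 8 ∣ 40, reducing mod 8 gives N ≡ 25 ≡ 1 (mod 8); since 10 ∣ 40, reducing mod 10 gives N ≡ 25 ≡ 5 (mod 10).

(←) Conversely, if N ≡ 1 (mod 8) and N ≡ 5 (mod 10), then by the Chinese remainder theorem N ≡ 25 (mod 40). This is exactly N ≡ 25 (mod 40).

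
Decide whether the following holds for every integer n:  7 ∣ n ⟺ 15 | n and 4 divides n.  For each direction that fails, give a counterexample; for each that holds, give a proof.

(⇒) fails and (⇐) fails.

[⇒] This fails: take n = 7. Certainly 7 ∣ 7, but 15 ∤ 7.

[⇐] This fails: take n = 60. Both 15 ∣ 60 and 4 ∣ 60, yet 60 is not a multiple of 7 (since 60 = 8·7 + 4), so 7 ∤ 60.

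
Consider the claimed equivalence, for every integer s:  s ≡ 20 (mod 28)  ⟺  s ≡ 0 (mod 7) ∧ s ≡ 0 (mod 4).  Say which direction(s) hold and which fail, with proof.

Neither implication holds.

(⇒) This fails: s = 20 gives 20 ≡ 20 (mod 28) but 20 ≡ 6 (mod 7), so the conjunction on the right does not hold.

(⇐) This fails: s = 0 satisfies both congruences on the right (0 ≡ 0 mod 7 and 0 ≡ 0 mod 4) yet 0 ≡ 0 (mod 28), not 20.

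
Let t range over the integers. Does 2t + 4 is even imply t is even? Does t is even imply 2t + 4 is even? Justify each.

Only the reverse direction holds.

[⇒] This fails: take t = 7. Then 2t + 4 = 18, which is even, yet t = 7 is odd, not even.

[⇐] Suppose t is even. Since 2 is even, 2t is even for every t, so 2t + 4 has the same parity as 4, which is even. Hence 2t + 4 is even.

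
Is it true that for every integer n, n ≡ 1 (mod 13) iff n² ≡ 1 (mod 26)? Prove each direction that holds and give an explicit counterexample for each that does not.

(⇒) This fails: take n = 14. Then 14 ≡ 1 (mod 13), but 14² = 196 ≡ 14 (mod 26), not 1.

(⇐) This fails: take n = 25. Then 25² = 625 ≡ 1 (mod 26), yet 25 ≡ 12 (mod 13), not 1.

(⇒) fails and (⇐) fails.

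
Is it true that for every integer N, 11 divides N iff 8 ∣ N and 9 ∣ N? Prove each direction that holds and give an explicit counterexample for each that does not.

(⇒) fails and (⇐) fails.

(⟹) This fails: take N = 11. Certainly 11 ∣ 11, but 8 ∤ 11.

(⟸) This fails: take N = 72. Both 8 ∣ 72 and 9 ∣ 72, yet 72 is not a multiple of 11 (since 72 = 6·11 + 6), so 11 ∤ 72.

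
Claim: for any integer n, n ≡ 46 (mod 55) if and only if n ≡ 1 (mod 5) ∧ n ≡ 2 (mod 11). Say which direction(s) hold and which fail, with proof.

(⟸) If n ≡ 1 (mod 5) and n ≡ 2 (mod 11), then by the Chinese remainder theorem n ≡ 46 (mod 55). This is exactly n ≡ 46 (mod 55).

(⟹) Suppose n ≡ 46 (mod 55); write n = 55j + 46. Since 5 ∣ 55, reducing mod 5 gives n ≡ 46 ≡ 1 (mod 5); since 11 ∣ 55, reducing mod 11 gives n ≡ 46 ≡ 2 (mod 11).

Both directions hold; the statement is true.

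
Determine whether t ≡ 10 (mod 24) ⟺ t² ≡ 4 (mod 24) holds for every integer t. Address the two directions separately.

(⇐) This fails: take t = 2. Then 2² = 4 ≡ 4 (mod 24), yet 2 ≡ 2 (mod 24), not 10.

(⇒) Suppose t ≡ 10 (mod 24). Write t = 24j + 10. Then (24j + 10)² = 576j² + 480j + 100 = 24(24j² + 20j + 4) + 4, so t² ≡ 4 (mod 24).

Only the forward implication holds.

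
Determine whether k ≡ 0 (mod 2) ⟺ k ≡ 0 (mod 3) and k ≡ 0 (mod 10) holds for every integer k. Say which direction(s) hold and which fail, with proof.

The forward direction fails; the converse holds.

(⇒) This fails: k = 2 gives 2 ≡ 0 (mod 2) but 2 ≡ 2 (mod 3), so the conjunction on the right does not hold.

(⇐) Conversely, if k ≡ 0 (mod 3) and k ≡ 0 (mod 10), then by the Chinese remainder theorem k ≡ 0 (mod 30). Since 0 ≡ 0 (mod 2) and 2 ∣ 30, we get k ≡ 0 (mod 2).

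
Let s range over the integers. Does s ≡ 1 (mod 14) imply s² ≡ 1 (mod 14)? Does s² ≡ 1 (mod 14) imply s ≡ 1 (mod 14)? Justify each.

Forward direction. Suppose s ≡ 1 (mod 14). Write s = 14j + 1. Then (14j + 1)² = 196j² + 28j + 1 = 14(14j² + 2j) + 1, so s² ≡ 1 (mod 14).

Converse. This fails: take s = 13. Then 13² = 169 ≡ 1 (mod 14), yet 13 ≡ 13 (mod 14), not 1.

(⇒) holds; (⇐) fails.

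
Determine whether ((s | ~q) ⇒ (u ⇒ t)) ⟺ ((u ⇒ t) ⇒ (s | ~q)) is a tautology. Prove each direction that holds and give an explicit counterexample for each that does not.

(⇒) fails and (⇐) fails.

[⇒] This fails. Under s = F, t = F, u = F, q = T, the left side is true but the right side is false.

[⇐] This fails. Under s = F, t = F, u = T, q = F, the left side is false but the right side is true.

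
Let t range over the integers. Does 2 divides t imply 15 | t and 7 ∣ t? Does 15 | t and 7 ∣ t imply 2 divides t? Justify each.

(⇒) fails and (⇐) fails.

Forward direction. This fails: take t = 2. Certainly 2 ∣ 2, but 15 ∤ 2.

Converse. This fails: take t = 105. Both 15 ∣ 105 and 7 ∣ 105, yet 105 is not a multiple of 2 (since 105 = 52·2 + 1), so 2 ∤ 105.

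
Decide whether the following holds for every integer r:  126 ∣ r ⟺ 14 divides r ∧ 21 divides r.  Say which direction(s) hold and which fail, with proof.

(⇐) This fails: take r = 42. Both 14 ∣ 42 and 21 ∣ 42, yet 42 is not a multiple of 126 (since 42 = 0·126 + 42), so 126 ∤ 42.

(⇒) If 126 ∣ r, write r = 126q. Since 126 = 9·14, r = 14·(9q), so 14 ∣ r; and since 126 = 6·21, r = 21·(6q), so 21 ∣ r.

Only the forward implication holds.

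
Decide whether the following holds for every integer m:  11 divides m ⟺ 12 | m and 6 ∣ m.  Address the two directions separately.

Neither direction holds.

(⟹) This fails: take m = 11. Certainly 11 ∣ 11, but 12 ∤ 11.

(⟸) This fails: take m = 12. Both 12 ∣ 12 and 6 ∣ 12, yet 12 is not a multiple of 11 (since 12 = 1·11 + 1), so 11 ∤ 12.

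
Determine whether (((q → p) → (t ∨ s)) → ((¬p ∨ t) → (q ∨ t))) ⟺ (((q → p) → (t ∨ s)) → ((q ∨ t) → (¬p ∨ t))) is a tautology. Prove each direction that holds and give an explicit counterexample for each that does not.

Neither direction holds.

Forward direction. This fails. Under p = T, t = F, q = T, s = T, the left side is true but the right side is false.

Converse. This fails. Under p = F, t = F, q = F, s = T, the left side is false but the right side is true.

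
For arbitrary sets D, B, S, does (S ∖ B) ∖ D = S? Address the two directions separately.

(⊇) This inclusion fails. Take D = {1}, B = ∅, S = {1}; then 1 ∈ S but 1 ∉ (S ∖ B) ∖ D.

(⊆) Let x ∈ (S ∖ B) ∖ D. Then x ∈ S and x ∉ D, B, from which x ∈ S.

The sets are not equal: only the forward inclusion holds.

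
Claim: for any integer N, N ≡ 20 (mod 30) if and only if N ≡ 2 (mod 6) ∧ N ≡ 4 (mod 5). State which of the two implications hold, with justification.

Both directions fail.

[⇒] This fails: N = 20 gives 20 ≡ 20 (mod 30) but 20 ≡ 0 (mod 5), so the conjunction on the right does not hold.

[⇐] This fails: N = 14 satisfies both congruences on the right (14 ≡ 2 mod 6 and 14 ≡ 4 mod 5) yet 14 ≡ 14 (mod 30), not 20.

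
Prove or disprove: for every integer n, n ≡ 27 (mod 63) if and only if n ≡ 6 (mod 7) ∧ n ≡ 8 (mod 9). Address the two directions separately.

(⇒) This fails: n = 27 gives 27 ≡ 27 (mod 63) but 27 ≡ 0 (mod 9), so the conjunction on the right does not hold.

(⇐) This fails: n = 62 satisfies both congruences on the right (62 ≡ 6 mod 7 and 62 ≡ 8 mod 9) yet 62 ≡ 62 (mod 63), not 27.

(⇒) fails and (⇐) fails.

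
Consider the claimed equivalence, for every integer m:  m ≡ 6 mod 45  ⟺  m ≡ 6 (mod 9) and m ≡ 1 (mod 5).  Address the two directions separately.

Both implications hold.

(⇒) Suppose m ≡ 6 (mod 45); write m = 45j + 6. Since 9 ∣ 45, reducing mod 9 gives m ≡ 6 (mod 9); since 5 ∣ 45, reducing mod 5 gives m ≡ 6 ≡ 1 (mod 5).

(⇐) Conversely, if m ≡ 6 (mod 9) and m ≡ 1 (mod 5), then by the Chinese remainder theorem m ≡ 6 (mod 45). This is exactly m ≡ 6 (mod 45).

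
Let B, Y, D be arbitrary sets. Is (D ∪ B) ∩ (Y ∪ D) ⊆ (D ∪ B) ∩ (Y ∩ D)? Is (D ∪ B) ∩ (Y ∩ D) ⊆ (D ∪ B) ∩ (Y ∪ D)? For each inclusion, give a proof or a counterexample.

Forward inclusion. This inclusion fails. Take B = {1}, Y = {1}, D = ∅; then 1 ∈ (D ∪ B) ∩ (Y ∪ D) but 1 ∉ (D ∪ B) ∩ (Y ∩ D).

Reverse inclusion. Let x ∈ (D ∪ B) ∩ (Y ∩ D). Then either x ∈ Y ∩ D and x ∉ B; or x ∈ B ∩ Y ∩ D. In each case x ∈ (D ∪ B) ∩ (Y ∪ D), so (D ∪ B) ∩ (Y ∩ D) ⊆ (D ∪ B) ∩ (Y ∪ D).

(⊆) fails; (⊇) holds.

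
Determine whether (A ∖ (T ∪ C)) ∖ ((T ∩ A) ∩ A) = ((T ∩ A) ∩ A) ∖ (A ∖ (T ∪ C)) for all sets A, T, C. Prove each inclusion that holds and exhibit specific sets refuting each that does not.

Neither inclusion holds.

Forward inclusion. This inclusion fails. Take A = {1}, T = ∅, C = ∅; then 1 ∈ (A ∖ (T ∪ C)) ∖ ((T ∩ A) ∩ A) but 1 ∉ ((T ∩ A) ∩ A) ∖ (A ∖ (T ∪ C)).

Reverse inclusion. This inclusion fails. Take A = {1}, T = {1}, C = ∅; then 1 ∈ ((T ∩ A) ∩ A) ∖ (A ∖ (T ∪ C)) but 1 ∉ (A ∖ (T ∪ C)) ∖ ((T ∩ A) ∩ A).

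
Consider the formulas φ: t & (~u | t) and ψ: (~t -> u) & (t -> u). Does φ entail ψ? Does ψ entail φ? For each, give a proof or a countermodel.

Forward direction. This fails. Under t = T, u = F, the left side is true but the right side is false.

Converse. This fails. Under t = F, u = T, the left side is false but the right side is true.

Neither direction holds.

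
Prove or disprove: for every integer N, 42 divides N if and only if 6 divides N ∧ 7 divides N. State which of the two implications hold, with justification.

Both implications hold.

(⇐) Suppose 6 ∣ N and 7 ∣ N. Any common multiple of 6 and 7 is a multiple of their lcm; here gcd(6, 7) = 1, so lcm(6, 7) = 6·7 = 42, so 42 ∣ N.

(⇒) If 42 ∣ N, write N = 42q. Since 42 = 7·6, N = 6·(7q), so 6 ∣ N; and since 42 = 6·7, N = 7·(6q), so 7 ∣ N.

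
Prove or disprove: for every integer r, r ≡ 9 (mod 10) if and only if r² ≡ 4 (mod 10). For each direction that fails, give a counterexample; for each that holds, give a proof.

(→) This fails: take r = 9. Then 9 ≡ 9 (mod 10), but 9² = 81 ≡ 1 (mod 10), not 4.

(←) This fails: take r = 2. Then 2² = 4 ≡ 4 (mod 10), yet 2 ≡ 2 (mod 10), not 9.

Neither direction holds.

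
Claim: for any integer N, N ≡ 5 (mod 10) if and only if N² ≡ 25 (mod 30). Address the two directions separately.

Forward direction. This fails: take N = 15. Then 15 ≡ 5 (mod 10), but 15² = 225 ≡ 15 (mod 30), not 25.

Converse. The residues r modulo 30 with r² ≡ 25 (mod 30) are exactly {5, 25}, and each is ≡ 5 (mod 10).

(⇒) fails; (⇐) holds.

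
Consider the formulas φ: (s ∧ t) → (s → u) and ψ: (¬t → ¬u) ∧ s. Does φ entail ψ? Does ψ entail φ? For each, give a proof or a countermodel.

(⇒) fails and (⇐) fails.

[⇒] This fails. Under u = F, t = F, s = F, the left side is true but the right side is false.

[⇐] This fails. Under u = F, t = T, s = T, the left side is false but the right side is true.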